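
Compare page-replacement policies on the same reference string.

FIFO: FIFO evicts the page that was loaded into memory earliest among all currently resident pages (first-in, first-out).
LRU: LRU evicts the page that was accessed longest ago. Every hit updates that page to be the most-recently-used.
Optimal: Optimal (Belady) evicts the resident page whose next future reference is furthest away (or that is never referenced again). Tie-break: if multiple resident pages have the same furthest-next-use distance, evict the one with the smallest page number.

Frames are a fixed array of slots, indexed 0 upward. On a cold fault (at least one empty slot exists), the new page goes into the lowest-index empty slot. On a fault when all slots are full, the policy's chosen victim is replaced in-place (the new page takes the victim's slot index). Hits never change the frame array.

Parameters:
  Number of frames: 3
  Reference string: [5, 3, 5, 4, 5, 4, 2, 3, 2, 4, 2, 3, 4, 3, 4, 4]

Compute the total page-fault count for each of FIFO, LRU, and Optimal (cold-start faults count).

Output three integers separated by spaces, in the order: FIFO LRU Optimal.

Answer: 4 5 4

Derivation:
--- FIFO ---
  step 0: ref 5 -> FAULT, frames=[5,-,-] (faults so far: 1)
  step 1: ref 3 -> FAULT, frames=[5,3,-] (faults so far: 2)
  step 2: ref 5 -> HIT, frames=[5,3,-] (faults so far: 2)
  step 3: ref 4 -> FAULT, frames=[5,3,4] (faults so far: 3)
  step 4: ref 5 -> HIT, frames=[5,3,4] (faults so far: 3)
  step 5: ref 4 -> HIT, frames=[5,3,4] (faults so far: 3)
  step 6: ref 2 -> FAULT, evict 5, frames=[2,3,4] (faults so far: 4)
  step 7: ref 3 -> HIT, frames=[2,3,4] (faults so far: 4)
  step 8: ref 2 -> HIT, frames=[2,3,4] (faults so far: 4)
  step 9: ref 4 -> HIT, frames=[2,3,4] (faults so far: 4)
  step 10: ref 2 -> HIT, frames=[2,3,4] (faults so far: 4)
  step 11: ref 3 -> HIT, frames=[2,3,4] (faults so far: 4)
  step 12: ref 4 -> HIT, frames=[2,3,4] (faults so far: 4)
  step 13: ref 3 -> HIT, frames=[2,3,4] (faults so far: 4)
  step 14: ref 4 -> HIT, frames=[2,3,4] (faults so far: 4)
  step 15: ref 4 -> HIT, frames=[2,3,4] (faults so far: 4)
  FIFO total faults: 4
--- LRU ---
  step 0: ref 5 -> FAULT, frames=[5,-,-] (faults so far: 1)
  step 1: ref 3 -> FAULT, frames=[5,3,-] (faults so far: 2)
  step 2: ref 5 -> HIT, frames=[5,3,-] (faults so far: 2)
  step 3: ref 4 -> FAULT, frames=[5,3,4] (faults so far: 3)
  step 4: ref 5 -> HIT, frames=[5,3,4] (faults so far: 3)
  step 5: ref 4 -> HIT, frames=[5,3,4] (faults so far: 3)
  step 6: ref 2 -> FAULT, evict 3, frames=[5,2,4] (faults so far: 4)
  step 7: ref 3 -> FAULT, evict 5, frames=[3,2,4] (faults so far: 5)
  step 8: ref 2 -> HIT, frames=[3,2,4] (faults so far: 5)
  step 9: ref 4 -> HIT, frames=[3,2,4] (faults so far: 5)
  step 10: ref 2 -> HIT, frames=[3,2,4] (faults so far: 5)
  step 11: ref 3 -> HIT, frames=[3,2,4] (faults so far: 5)
  step 12: ref 4 -> HIT, frames=[3,2,4] (faults so far: 5)
  step 13: ref 3 -> HIT, frames=[3,2,4] (faults so far: 5)
  step 14: ref 4 -> HIT, frames=[3,2,4] (faults so far: 5)
  step 15: ref 4 -> HIT, frames=[3,2,4] (faults so far: 5)
  LRU total faults: 5
--- Optimal ---
  step 0: ref 5 -> FAULT, frames=[5,-,-] (faults so far: 1)
  step 1: ref 3 -> FAULT, frames=[5,3,-] (faults so far: 2)
  step 2: ref 5 -> HIT, frames=[5,3,-] (faults so far: 2)
  step 3: ref 4 -> FAULT, frames=[5,3,4] (faults so far: 3)
  step 4: ref 5 -> HIT, frames=[5,3,4] (faults so far: 3)
  step 5: ref 4 -> HIT, frames=[5,3,4] (faults so far: 3)
  step 6: ref 2 -> FAULT, evict 5, frames=[2,3,4] (faults so far: 4)
  step 7: ref 3 -> HIT, frames=[2,3,4] (faults so far: 4)
  step 8: ref 2 -> HIT, frames=[2,3,4] (faults so far: 4)
  step 9: ref 4 -> HIT, frames=[2,3,4] (faults so far: 4)
  step 10: ref 2 -> HIT, frames=[2,3,4] (faults so far: 4)
  step 11: ref 3 -> HIT, frames=[2,3,4] (faults so far: 4)
  step 12: ref 4 -> HIT, frames=[2,3,4] (faults so far: 4)
  step 13: ref 3 -> HIT, frames=[2,3,4] (faults so far: 4)
  step 14: ref 4 -> HIT, frames=[2,3,4] (faults so far: 4)
  step 15: ref 4 -> HIT, frames=[2,3,4] (faults so far: 4)
  Optimal total faults: 4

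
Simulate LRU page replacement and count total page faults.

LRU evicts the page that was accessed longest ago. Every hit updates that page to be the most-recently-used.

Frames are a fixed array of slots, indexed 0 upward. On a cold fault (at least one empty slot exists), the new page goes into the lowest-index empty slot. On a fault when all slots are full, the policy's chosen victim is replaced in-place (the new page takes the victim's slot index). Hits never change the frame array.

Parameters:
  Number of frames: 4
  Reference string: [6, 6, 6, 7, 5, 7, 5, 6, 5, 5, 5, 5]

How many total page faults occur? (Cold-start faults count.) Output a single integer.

Answer: 3

Derivation:
Step 0: ref 6 → FAULT, frames=[6,-,-,-]
Step 1: ref 6 → HIT, frames=[6,-,-,-]
Step 2: ref 6 → HIT, frames=[6,-,-,-]
Step 3: ref 7 → FAULT, frames=[6,7,-,-]
Step 4: ref 5 → FAULT, frames=[6,7,5,-]
Step 5: ref 7 → HIT, frames=[6,7,5,-]
Step 6: ref 5 → HIT, frames=[6,7,5,-]
Step 7: ref 6 → HIT, frames=[6,7,5,-]
Step 8: ref 5 → HIT, frames=[6,7,5,-]
Step 9: ref 5 → HIT, frames=[6,7,5,-]
Step 10: ref 5 → HIT, frames=[6,7,5,-]
Step 11: ref 5 → HIT, frames=[6,7,5,-]
Total faults: 3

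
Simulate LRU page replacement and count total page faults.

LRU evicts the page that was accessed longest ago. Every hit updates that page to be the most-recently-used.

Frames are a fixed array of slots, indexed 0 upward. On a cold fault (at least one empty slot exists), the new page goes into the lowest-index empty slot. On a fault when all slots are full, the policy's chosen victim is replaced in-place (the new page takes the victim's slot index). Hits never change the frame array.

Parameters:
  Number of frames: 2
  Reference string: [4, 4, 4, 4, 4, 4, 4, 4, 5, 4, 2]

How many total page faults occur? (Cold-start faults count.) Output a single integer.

Answer: 3

Derivation:
Step 0: ref 4 → FAULT, frames=[4,-]
Step 1: ref 4 → HIT, frames=[4,-]
Step 2: ref 4 → HIT, frames=[4,-]
Step 3: ref 4 → HIT, frames=[4,-]
Step 4: ref 4 → HIT, frames=[4,-]
Step 5: ref 4 → HIT, frames=[4,-]
Step 6: ref 4 → HIT, frames=[4,-]
Step 7: ref 4 → HIT, frames=[4,-]
Step 8: ref 5 → FAULT, frames=[4,5]
Step 9: ref 4 → HIT, frames=[4,5]
Step 10: ref 2 → FAULT (evict 5), frames=[4,2]
Total faults: 3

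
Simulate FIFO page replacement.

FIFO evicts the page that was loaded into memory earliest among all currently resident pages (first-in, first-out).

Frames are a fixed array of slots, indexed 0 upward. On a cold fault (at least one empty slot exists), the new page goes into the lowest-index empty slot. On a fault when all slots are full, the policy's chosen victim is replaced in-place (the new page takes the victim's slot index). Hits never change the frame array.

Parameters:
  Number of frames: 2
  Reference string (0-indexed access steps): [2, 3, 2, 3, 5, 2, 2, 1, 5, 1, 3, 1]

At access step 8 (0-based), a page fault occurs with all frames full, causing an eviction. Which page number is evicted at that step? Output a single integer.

Answer: 2

Derivation:
Step 0: ref 2 -> FAULT, frames=[2,-]
Step 1: ref 3 -> FAULT, frames=[2,3]
Step 2: ref 2 -> HIT, frames=[2,3]
Step 3: ref 3 -> HIT, frames=[2,3]
Step 4: ref 5 -> FAULT, evict 2, frames=[5,3]
Step 5: ref 2 -> FAULT, evict 3, frames=[5,2]
Step 6: ref 2 -> HIT, frames=[5,2]
Step 7: ref 1 -> FAULT, evict 5, frames=[1,2]
Step 8: ref 5 -> FAULT, evict 2, frames=[1,5]
At step 8: evicted page 2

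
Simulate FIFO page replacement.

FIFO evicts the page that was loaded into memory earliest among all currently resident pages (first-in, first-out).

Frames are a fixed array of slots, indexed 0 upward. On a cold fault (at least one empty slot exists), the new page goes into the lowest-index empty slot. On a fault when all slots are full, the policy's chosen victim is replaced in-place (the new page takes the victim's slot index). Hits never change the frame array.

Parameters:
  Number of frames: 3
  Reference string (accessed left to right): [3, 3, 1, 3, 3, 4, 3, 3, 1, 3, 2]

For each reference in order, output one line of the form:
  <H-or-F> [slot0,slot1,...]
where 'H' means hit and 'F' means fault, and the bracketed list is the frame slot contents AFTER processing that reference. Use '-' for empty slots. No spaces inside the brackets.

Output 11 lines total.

F [3,-,-]
H [3,-,-]
F [3,1,-]
H [3,1,-]
H [3,1,-]
F [3,1,4]
H [3,1,4]
H [3,1,4]
H [3,1,4]
H [3,1,4]
F [2,1,4]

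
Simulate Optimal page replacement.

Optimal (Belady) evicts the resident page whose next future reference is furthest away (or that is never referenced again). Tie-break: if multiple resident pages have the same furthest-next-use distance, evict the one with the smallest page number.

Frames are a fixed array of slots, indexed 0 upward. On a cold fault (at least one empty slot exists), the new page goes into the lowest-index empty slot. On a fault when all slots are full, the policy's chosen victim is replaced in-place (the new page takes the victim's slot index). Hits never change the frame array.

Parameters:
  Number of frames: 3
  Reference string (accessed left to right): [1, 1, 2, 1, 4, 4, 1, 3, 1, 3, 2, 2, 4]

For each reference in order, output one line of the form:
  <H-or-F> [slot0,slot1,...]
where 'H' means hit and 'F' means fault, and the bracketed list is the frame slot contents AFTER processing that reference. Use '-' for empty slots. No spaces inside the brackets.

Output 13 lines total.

F [1,-,-]
H [1,-,-]
F [1,2,-]
H [1,2,-]
F [1,2,4]
H [1,2,4]
H [1,2,4]
F [1,2,3]
H [1,2,3]
H [1,2,3]
H [1,2,3]
H [1,2,3]
F [4,2,3]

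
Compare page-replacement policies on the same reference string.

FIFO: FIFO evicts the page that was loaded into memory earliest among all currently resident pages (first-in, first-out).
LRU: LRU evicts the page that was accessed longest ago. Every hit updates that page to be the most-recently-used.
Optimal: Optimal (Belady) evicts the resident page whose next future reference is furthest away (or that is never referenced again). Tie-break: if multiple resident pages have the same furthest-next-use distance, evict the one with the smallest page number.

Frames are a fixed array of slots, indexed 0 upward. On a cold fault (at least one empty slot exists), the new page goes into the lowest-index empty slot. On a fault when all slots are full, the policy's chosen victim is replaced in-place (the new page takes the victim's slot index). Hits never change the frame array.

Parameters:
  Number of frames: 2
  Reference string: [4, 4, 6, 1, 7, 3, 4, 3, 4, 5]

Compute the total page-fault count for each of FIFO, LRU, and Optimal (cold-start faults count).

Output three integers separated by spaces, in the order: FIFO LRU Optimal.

Answer: 7 7 6

Derivation:
--- FIFO ---
  step 0: ref 4 -> FAULT, frames=[4,-] (faults so far: 1)
  step 1: ref 4 -> HIT, frames=[4,-] (faults so far: 1)
  step 2: ref 6 -> FAULT, frames=[4,6] (faults so far: 2)
  step 3: ref 1 -> FAULT, evict 4, frames=[1,6] (faults so far: 3)
  step 4: ref 7 -> FAULT, evict 6, frames=[1,7] (faults so far: 4)
  step 5: ref 3 -> FAULT, evict 1, frames=[3,7] (faults so far: 5)
  step 6: ref 4 -> FAULT, evict 7, frames=[3,4] (faults so far: 6)
  step 7: ref 3 -> HIT, frames=[3,4] (faults so far: 6)
  step 8: ref 4 -> HIT, frames=[3,4] (faults so far: 6)
  step 9: ref 5 -> FAULT, evict 3, frames=[5,4] (faults so far: 7)
  FIFO total faults: 7
--- LRU ---
  step 0: ref 4 -> FAULT, frames=[4,-] (faults so far: 1)
  step 1: ref 4 -> HIT, frames=[4,-] (faults so far: 1)
  step 2: ref 6 -> FAULT, frames=[4,6] (faults so far: 2)
  step 3: ref 1 -> FAULT, evict 4, frames=[1,6] (faults so far: 3)
  step 4: ref 7 -> FAULT, evict 6, frames=[1,7] (faults so far: 4)
  step 5: ref 3 -> FAULT, evict 1, frames=[3,7] (faults so far: 5)
  step 6: ref 4 -> FAULT, evict 7, frames=[3,4] (faults so far: 6)
  step 7: ref 3 -> HIT, frames=[3,4] (faults so far: 6)
  step 8: ref 4 -> HIT, frames=[3,4] (faults so far: 6)
  step 9: ref 5 -> FAULT, evict 3, frames=[5,4] (faults so far: 7)
  LRU total faults: 7
--- Optimal ---
  step 0: ref 4 -> FAULT, frames=[4,-] (faults so far: 1)
  step 1: ref 4 -> HIT, frames=[4,-] (faults so far: 1)
  step 2: ref 6 -> FAULT, frames=[4,6] (faults so far: 2)
  step 3: ref 1 -> FAULT, evict 6, frames=[4,1] (faults so far: 3)
  step 4: ref 7 -> FAULT, evict 1, frames=[4,7] (faults so far: 4)
  step 5: ref 3 -> FAULT, evict 7, frames=[4,3] (faults so far: 5)
  step 6: ref 4 -> HIT, frames=[4,3] (faults so far: 5)
  step 7: ref 3 -> HIT, frames=[4,3] (faults so far: 5)
  step 8: ref 4 -> HIT, frames=[4,3] (faults so far: 5)
  step 9: ref 5 -> FAULT, evict 3, frames=[4,5] (faults so far: 6)
  Optimal total faults: 6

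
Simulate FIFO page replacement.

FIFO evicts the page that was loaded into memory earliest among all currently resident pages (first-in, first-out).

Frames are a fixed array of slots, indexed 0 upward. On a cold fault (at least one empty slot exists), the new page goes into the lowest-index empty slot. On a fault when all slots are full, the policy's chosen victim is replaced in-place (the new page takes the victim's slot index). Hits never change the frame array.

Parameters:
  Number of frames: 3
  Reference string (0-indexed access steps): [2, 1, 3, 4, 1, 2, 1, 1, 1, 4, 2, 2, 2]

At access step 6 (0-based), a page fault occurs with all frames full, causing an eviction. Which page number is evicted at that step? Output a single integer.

Step 0: ref 2 -> FAULT, frames=[2,-,-]
Step 1: ref 1 -> FAULT, frames=[2,1,-]
Step 2: ref 3 -> FAULT, frames=[2,1,3]
Step 3: ref 4 -> FAULT, evict 2, frames=[4,1,3]
Step 4: ref 1 -> HIT, frames=[4,1,3]
Step 5: ref 2 -> FAULT, evict 1, frames=[4,2,3]
Step 6: ref 1 -> FAULT, evict 3, frames=[4,2,1]
At step 6: evicted page 3

Answer: 3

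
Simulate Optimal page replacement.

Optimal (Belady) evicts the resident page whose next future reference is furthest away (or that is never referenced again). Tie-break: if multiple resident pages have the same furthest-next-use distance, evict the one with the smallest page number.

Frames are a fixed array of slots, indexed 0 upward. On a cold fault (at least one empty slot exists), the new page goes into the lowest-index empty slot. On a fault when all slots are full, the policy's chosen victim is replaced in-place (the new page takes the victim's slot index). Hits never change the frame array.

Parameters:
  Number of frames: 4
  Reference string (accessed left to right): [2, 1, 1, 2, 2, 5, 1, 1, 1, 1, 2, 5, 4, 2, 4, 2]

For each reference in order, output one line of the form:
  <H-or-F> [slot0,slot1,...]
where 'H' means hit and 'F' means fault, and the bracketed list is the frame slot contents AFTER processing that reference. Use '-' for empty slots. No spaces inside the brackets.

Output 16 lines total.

F [2,-,-,-]
F [2,1,-,-]
H [2,1,-,-]
H [2,1,-,-]
H [2,1,-,-]
F [2,1,5,-]
H [2,1,5,-]
H [2,1,5,-]
H [2,1,5,-]
H [2,1,5,-]
H [2,1,5,-]
H [2,1,5,-]
F [2,1,5,4]
H [2,1,5,4]
H [2,1,5,4]
H [2,1,5,4]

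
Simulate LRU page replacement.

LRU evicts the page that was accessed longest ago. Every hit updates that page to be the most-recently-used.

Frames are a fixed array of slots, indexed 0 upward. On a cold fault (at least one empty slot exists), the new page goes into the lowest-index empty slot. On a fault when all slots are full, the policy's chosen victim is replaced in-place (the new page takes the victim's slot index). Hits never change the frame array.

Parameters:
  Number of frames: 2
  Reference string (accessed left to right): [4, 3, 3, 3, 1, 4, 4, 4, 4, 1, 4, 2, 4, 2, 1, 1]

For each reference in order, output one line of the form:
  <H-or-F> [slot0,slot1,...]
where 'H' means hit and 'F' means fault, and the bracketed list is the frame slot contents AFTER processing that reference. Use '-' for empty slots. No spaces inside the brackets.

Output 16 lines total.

F [4,-]
F [4,3]
H [4,3]
H [4,3]
F [1,3]
F [1,4]
H [1,4]
H [1,4]
H [1,4]
H [1,4]
H [1,4]
F [2,4]
H [2,4]
H [2,4]
F [2,1]
H [2,1]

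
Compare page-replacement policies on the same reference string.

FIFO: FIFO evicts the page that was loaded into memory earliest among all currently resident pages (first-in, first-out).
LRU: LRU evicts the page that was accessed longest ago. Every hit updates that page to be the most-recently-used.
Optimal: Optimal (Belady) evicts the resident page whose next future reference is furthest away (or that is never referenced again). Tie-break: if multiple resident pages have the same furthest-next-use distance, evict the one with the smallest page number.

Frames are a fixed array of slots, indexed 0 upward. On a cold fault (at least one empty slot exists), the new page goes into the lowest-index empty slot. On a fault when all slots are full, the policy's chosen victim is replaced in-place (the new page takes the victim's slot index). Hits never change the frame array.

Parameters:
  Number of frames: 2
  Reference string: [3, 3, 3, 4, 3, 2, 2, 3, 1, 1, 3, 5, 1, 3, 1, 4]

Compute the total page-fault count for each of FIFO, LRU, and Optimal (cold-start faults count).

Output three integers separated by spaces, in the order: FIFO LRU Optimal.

Answer: 9 8 7

Derivation:
--- FIFO ---
  step 0: ref 3 -> FAULT, frames=[3,-] (faults so far: 1)
  step 1: ref 3 -> HIT, frames=[3,-] (faults so far: 1)
  step 2: ref 3 -> HIT, frames=[3,-] (faults so far: 1)
  step 3: ref 4 -> FAULT, frames=[3,4] (faults so far: 2)
  step 4: ref 3 -> HIT, frames=[3,4] (faults so far: 2)
  step 5: ref 2 -> FAULT, evict 3, frames=[2,4] (faults so far: 3)
  step 6: ref 2 -> HIT, frames=[2,4] (faults so far: 3)
  step 7: ref 3 -> FAULT, evict 4, frames=[2,3] (faults so far: 4)
  step 8: ref 1 -> FAULT, evict 2, frames=[1,3] (faults so far: 5)
  step 9: ref 1 -> HIT, frames=[1,3] (faults so far: 5)
  step 10: ref 3 -> HIT, frames=[1,3] (faults so far: 5)
  step 11: ref 5 -> FAULT, evict 3, frames=[1,5] (faults so far: 6)
  step 12: ref 1 -> HIT, frames=[1,5] (faults so far: 6)
  step 13: ref 3 -> FAULT, evict 1, frames=[3,5] (faults so far: 7)
  step 14: ref 1 -> FAULT, evict 5, frames=[3,1] (faults so far: 8)
  step 15: ref 4 -> FAULT, evict 3, frames=[4,1] (faults so far: 9)
  FIFO total faults: 9
--- LRU ---
  step 0: ref 3 -> FAULT, frames=[3,-] (faults so far: 1)
  step 1: ref 3 -> HIT, frames=[3,-] (faults so far: 1)
  step 2: ref 3 -> HIT, frames=[3,-] (faults so far: 1)
  step 3: ref 4 -> FAULT, frames=[3,4] (faults so far: 2)
  step 4: ref 3 -> HIT, frames=[3,4] (faults so far: 2)
  step 5: ref 2 -> FAULT, evict 4, frames=[3,2] (faults so far: 3)
  step 6: ref 2 -> HIT, frames=[3,2] (faults so far: 3)
  step 7: ref 3 -> HIT, frames=[3,2] (faults so far: 3)
  step 8: ref 1 -> FAULT, evict 2, frames=[3,1] (faults so far: 4)
  step 9: ref 1 -> HIT, frames=[3,1] (faults so far: 4)
  step 10: ref 3 -> HIT, frames=[3,1] (faults so far: 4)
  step 11: ref 5 -> FAULT, evict 1, frames=[3,5] (faults so far: 5)
  step 12: ref 1 -> FAULT, evict 3, frames=[1,5] (faults so far: 6)
  step 13: ref 3 -> FAULT, evict 5, frames=[1,3] (faults so far: 7)
  step 14: ref 1 -> HIT, frames=[1,3] (faults so far: 7)
  step 15: ref 4 -> FAULT, evict 3, frames=[1,4] (faults so far: 8)
  LRU total faults: 8
--- Optimal ---
  step 0: ref 3 -> FAULT, frames=[3,-] (faults so far: 1)
  step 1: ref 3 -> HIT, frames=[3,-] (faults so far: 1)
  step 2: ref 3 -> HIT, frames=[3,-] (faults so far: 1)
  step 3: ref 4 -> FAULT, frames=[3,4] (faults so far: 2)
  step 4: ref 3 -> HIT, frames=[3,4] (faults so far: 2)
  step 5: ref 2 -> FAULT, evict 4, frames=[3,2] (faults so far: 3)
  step 6: ref 2 -> HIT, frames=[3,2] (faults so far: 3)
  step 7: ref 3 -> HIT, frames=[3,2] (faults so far: 3)
  step 8: ref 1 -> FAULT, evict 2, frames=[3,1] (faults so far: 4)
  step 9: ref 1 -> HIT, frames=[3,1] (faults so far: 4)
  step 10: ref 3 -> HIT, frames=[3,1] (faults so far: 4)
  step 11: ref 5 -> FAULT, evict 3, frames=[5,1] (faults so far: 5)
  step 12: ref 1 -> HIT, frames=[5,1] (faults so far: 5)
  step 13: ref 3 -> FAULT, evict 5, frames=[3,1] (faults so far: 6)
  step 14: ref 1 -> HIT, frames=[3,1] (faults so far: 6)
  step 15: ref 4 -> FAULT, evict 1, frames=[3,4] (faults so far: 7)
  Optimal total faults: 7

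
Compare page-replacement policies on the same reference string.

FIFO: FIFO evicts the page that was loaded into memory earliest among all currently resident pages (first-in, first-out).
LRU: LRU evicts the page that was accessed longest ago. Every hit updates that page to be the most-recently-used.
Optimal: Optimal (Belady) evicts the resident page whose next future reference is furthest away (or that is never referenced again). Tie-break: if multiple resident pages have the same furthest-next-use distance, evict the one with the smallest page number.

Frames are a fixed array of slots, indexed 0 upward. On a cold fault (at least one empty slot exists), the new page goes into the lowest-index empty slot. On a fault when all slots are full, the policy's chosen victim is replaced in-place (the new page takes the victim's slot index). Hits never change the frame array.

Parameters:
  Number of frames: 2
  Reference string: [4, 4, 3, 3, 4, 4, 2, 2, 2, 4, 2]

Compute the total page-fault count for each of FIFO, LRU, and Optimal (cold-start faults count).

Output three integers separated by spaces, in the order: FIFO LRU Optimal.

Answer: 4 3 3

Derivation:
--- FIFO ---
  step 0: ref 4 -> FAULT, frames=[4,-] (faults so far: 1)
  step 1: ref 4 -> HIT, frames=[4,-] (faults so far: 1)
  step 2: ref 3 -> FAULT, frames=[4,3] (faults so far: 2)
  step 3: ref 3 -> HIT, frames=[4,3] (faults so far: 2)
  step 4: ref 4 -> HIT, frames=[4,3] (faults so far: 2)
  step 5: ref 4 -> HIT, frames=[4,3] (faults so far: 2)
  step 6: ref 2 -> FAULT, evict 4, frames=[2,3] (faults so far: 3)
  step 7: ref 2 -> HIT, frames=[2,3] (faults so far: 3)
  step 8: ref 2 -> HIT, frames=[2,3] (faults so far: 3)
  step 9: ref 4 -> FAULT, evict 3, frames=[2,4] (faults so far: 4)
  step 10: ref 2 -> HIT, frames=[2,4] (faults so far: 4)
  FIFO total faults: 4
--- LRU ---
  step 0: ref 4 -> FAULT, frames=[4,-] (faults so far: 1)
  step 1: ref 4 -> HIT, frames=[4,-] (faults so far: 1)
  step 2: ref 3 -> FAULT, frames=[4,3] (faults so far: 2)
  step 3: ref 3 -> HIT, frames=[4,3] (faults so far: 2)
  step 4: ref 4 -> HIT, frames=[4,3] (faults so far: 2)
  step 5: ref 4 -> HIT, frames=[4,3] (faults so far: 2)
  step 6: ref 2 -> FAULT, evict 3, frames=[4,2] (faults so far: 3)
  step 7: ref 2 -> HIT, frames=[4,2] (faults so far: 3)
  step 8: ref 2 -> HIT, frames=[4,2] (faults so far: 3)
  step 9: ref 4 -> HIT, frames=[4,2] (faults so far: 3)
  step 10: ref 2 -> HIT, frames=[4,2] (faults so far: 3)
  LRU total faults: 3
--- Optimal ---
  step 0: ref 4 -> FAULT, frames=[4,-] (faults so far: 1)
  step 1: ref 4 -> HIT, frames=[4,-] (faults so far: 1)
  step 2: ref 3 -> FAULT, frames=[4,3] (faults so far: 2)
  step 3: ref 3 -> HIT, frames=[4,3] (faults so far: 2)
  step 4: ref 4 -> HIT, frames=[4,3] (faults so far: 2)
  step 5: ref 4 -> HIT, frames=[4,3] (faults so far: 2)
  step 6: ref 2 -> FAULT, evict 3, frames=[4,2] (faults so far: 3)
  step 7: ref 2 -> HIT, frames=[4,2] (faults so far: 3)
  step 8: ref 2 -> HIT, frames=[4,2] (faults so far: 3)
  step 9: ref 4 -> HIT, frames=[4,2] (faults so far: 3)
  step 10: ref 2 -> HIT, frames=[4,2] (faults so far: 3)
  Optimal total faults: 3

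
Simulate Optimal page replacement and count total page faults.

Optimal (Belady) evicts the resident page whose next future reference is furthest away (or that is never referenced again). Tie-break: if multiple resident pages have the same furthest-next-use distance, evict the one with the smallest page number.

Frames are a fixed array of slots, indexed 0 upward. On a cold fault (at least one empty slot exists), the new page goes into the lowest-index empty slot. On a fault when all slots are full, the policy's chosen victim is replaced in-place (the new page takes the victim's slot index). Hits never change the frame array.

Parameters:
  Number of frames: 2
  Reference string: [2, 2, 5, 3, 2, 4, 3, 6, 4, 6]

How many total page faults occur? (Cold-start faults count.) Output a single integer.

Answer: 5

Derivation:
Step 0: ref 2 → FAULT, frames=[2,-]
Step 1: ref 2 → HIT, frames=[2,-]
Step 2: ref 5 → FAULT, frames=[2,5]
Step 3: ref 3 → FAULT (evict 5), frames=[2,3]
Step 4: ref 2 → HIT, frames=[2,3]
Step 5: ref 4 → FAULT (evict 2), frames=[4,3]
Step 6: ref 3 → HIT, frames=[4,3]
Step 7: ref 6 → FAULT (evict 3), frames=[4,6]
Step 8: ref 4 → HIT, frames=[4,6]
Step 9: ref 6 → HIT, frames=[4,6]
Total faults: 5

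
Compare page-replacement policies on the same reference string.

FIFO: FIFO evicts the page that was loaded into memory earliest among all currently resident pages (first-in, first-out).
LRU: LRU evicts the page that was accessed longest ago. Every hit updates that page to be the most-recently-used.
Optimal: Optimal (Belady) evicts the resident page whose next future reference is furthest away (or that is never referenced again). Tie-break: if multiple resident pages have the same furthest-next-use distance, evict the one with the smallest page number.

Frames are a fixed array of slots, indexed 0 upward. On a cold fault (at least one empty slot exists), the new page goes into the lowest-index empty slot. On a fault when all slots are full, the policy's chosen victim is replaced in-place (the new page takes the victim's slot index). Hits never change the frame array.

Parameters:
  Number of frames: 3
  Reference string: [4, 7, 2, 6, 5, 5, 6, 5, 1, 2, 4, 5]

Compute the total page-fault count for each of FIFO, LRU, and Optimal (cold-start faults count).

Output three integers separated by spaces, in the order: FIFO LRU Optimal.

Answer: 9 9 7

Derivation:
--- FIFO ---
  step 0: ref 4 -> FAULT, frames=[4,-,-] (faults so far: 1)
  step 1: ref 7 -> FAULT, frames=[4,7,-] (faults so far: 2)
  step 2: ref 2 -> FAULT, frames=[4,7,2] (faults so far: 3)
  step 3: ref 6 -> FAULT, evict 4, frames=[6,7,2] (faults so far: 4)
  step 4: ref 5 -> FAULT, evict 7, frames=[6,5,2] (faults so far: 5)
  step 5: ref 5 -> HIT, frames=[6,5,2] (faults so far: 5)
  step 6: ref 6 -> HIT, frames=[6,5,2] (faults so far: 5)
  step 7: ref 5 -> HIT, frames=[6,5,2] (faults so far: 5)
  step 8: ref 1 -> FAULT, evict 2, frames=[6,5,1] (faults so far: 6)
  step 9: ref 2 -> FAULT, evict 6, frames=[2,5,1] (faults so far: 7)
  step 10: ref 4 -> FAULT, evict 5, frames=[2,4,1] (faults so far: 8)
  step 11: ref 5 -> FAULT, evict 1, frames=[2,4,5] (faults so far: 9)
  FIFO total faults: 9
--- LRU ---
  step 0: ref 4 -> FAULT, frames=[4,-,-] (faults so far: 1)
  step 1: ref 7 -> FAULT, frames=[4,7,-] (faults so far: 2)
  step 2: ref 2 -> FAULT, frames=[4,7,2] (faults so far: 3)
  step 3: ref 6 -> FAULT, evict 4, frames=[6,7,2] (faults so far: 4)
  step 4: ref 5 -> FAULT, evict 7, frames=[6,5,2] (faults so far: 5)
  step 5: ref 5 -> HIT, frames=[6,5,2] (faults so far: 5)
  step 6: ref 6 -> HIT, frames=[6,5,2] (faults so far: 5)
  step 7: ref 5 -> HIT, frames=[6,5,2] (faults so far: 5)
  step 8: ref 1 -> FAULT, evict 2, frames=[6,5,1] (faults so far: 6)
  step 9: ref 2 -> FAULT, evict 6, frames=[2,5,1] (faults so far: 7)
  step 10: ref 4 -> FAULT, evict 5, frames=[2,4,1] (faults so far: 8)
  step 11: ref 5 -> FAULT, evict 1, frames=[2,4,5] (faults so far: 9)
  LRU total faults: 9
--- Optimal ---
  step 0: ref 4 -> FAULT, frames=[4,-,-] (faults so far: 1)
  step 1: ref 7 -> FAULT, frames=[4,7,-] (faults so far: 2)
  step 2: ref 2 -> FAULT, frames=[4,7,2] (faults so far: 3)
  step 3: ref 6 -> FAULT, evict 7, frames=[4,6,2] (faults so far: 4)
  step 4: ref 5 -> FAULT, evict 4, frames=[5,6,2] (faults so far: 5)
  step 5: ref 5 -> HIT, frames=[5,6,2] (faults so far: 5)
  step 6: ref 6 -> HIT, frames=[5,6,2] (faults so far: 5)
  step 7: ref 5 -> HIT, frames=[5,6,2] (faults so far: 5)
  step 8: ref 1 -> FAULT, evict 6, frames=[5,1,2] (faults so far: 6)
  step 9: ref 2 -> HIT, frames=[5,1,2] (faults so far: 6)
  step 10: ref 4 -> FAULT, evict 1, frames=[5,4,2] (faults so far: 7)
  step 11: ref 5 -> HIT, frames=[5,4,2] (faults so far: 7)
  Optimal total faults: 7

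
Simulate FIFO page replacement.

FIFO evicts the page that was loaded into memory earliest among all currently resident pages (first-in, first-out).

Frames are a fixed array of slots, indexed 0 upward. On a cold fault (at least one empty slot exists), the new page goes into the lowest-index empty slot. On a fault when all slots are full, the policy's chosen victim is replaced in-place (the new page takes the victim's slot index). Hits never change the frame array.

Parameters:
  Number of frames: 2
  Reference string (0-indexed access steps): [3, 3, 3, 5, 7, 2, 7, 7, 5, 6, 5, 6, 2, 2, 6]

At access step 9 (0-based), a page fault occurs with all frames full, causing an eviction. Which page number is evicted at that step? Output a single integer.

Answer: 2

Derivation:
Step 0: ref 3 -> FAULT, frames=[3,-]
Step 1: ref 3 -> HIT, frames=[3,-]
Step 2: ref 3 -> HIT, frames=[3,-]
Step 3: ref 5 -> FAULT, frames=[3,5]
Step 4: ref 7 -> FAULT, evict 3, frames=[7,5]
Step 5: ref 2 -> FAULT, evict 5, frames=[7,2]
Step 6: ref 7 -> HIT, frames=[7,2]
Step 7: ref 7 -> HIT, frames=[7,2]
Step 8: ref 5 -> FAULT, evict 7, frames=[5,2]
Step 9: ref 6 -> FAULT, evict 2, frames=[5,6]
At step 9: evicted page 2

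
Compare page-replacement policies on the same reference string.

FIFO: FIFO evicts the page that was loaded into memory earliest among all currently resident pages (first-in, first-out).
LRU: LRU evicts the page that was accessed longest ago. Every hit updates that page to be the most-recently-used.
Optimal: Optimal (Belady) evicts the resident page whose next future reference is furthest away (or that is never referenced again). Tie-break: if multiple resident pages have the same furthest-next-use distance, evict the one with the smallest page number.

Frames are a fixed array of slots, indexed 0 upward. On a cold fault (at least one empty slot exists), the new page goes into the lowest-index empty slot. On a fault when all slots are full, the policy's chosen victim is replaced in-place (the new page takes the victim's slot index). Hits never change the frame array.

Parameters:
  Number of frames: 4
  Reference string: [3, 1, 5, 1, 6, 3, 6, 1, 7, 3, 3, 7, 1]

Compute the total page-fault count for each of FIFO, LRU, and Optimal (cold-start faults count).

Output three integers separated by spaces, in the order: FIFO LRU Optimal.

Answer: 7 5 5

Derivation:
--- FIFO ---
  step 0: ref 3 -> FAULT, frames=[3,-,-,-] (faults so far: 1)
  step 1: ref 1 -> FAULT, frames=[3,1,-,-] (faults so far: 2)
  step 2: ref 5 -> FAULT, frames=[3,1,5,-] (faults so far: 3)
  step 3: ref 1 -> HIT, frames=[3,1,5,-] (faults so far: 3)
  step 4: ref 6 -> FAULT, frames=[3,1,5,6] (faults so far: 4)
  step 5: ref 3 -> HIT, frames=[3,1,5,6] (faults so far: 4)
  step 6: ref 6 -> HIT, frames=[3,1,5,6] (faults so far: 4)
  step 7: ref 1 -> HIT, frames=[3,1,5,6] (faults so far: 4)
  step 8: ref 7 -> FAULT, evict 3, frames=[7,1,5,6] (faults so far: 5)
  step 9: ref 3 -> FAULT, evict 1, frames=[7,3,5,6] (faults so far: 6)
  step 10: ref 3 -> HIT, frames=[7,3,5,6] (faults so far: 6)
  step 11: ref 7 -> HIT, frames=[7,3,5,6] (faults so far: 6)
  step 12: ref 1 -> FAULT, evict 5, frames=[7,3,1,6] (faults so far: 7)
  FIFO total faults: 7
--- LRU ---
  step 0: ref 3 -> FAULT, frames=[3,-,-,-] (faults so far: 1)
  step 1: ref 1 -> FAULT, frames=[3,1,-,-] (faults so far: 2)
  step 2: ref 5 -> FAULT, frames=[3,1,5,-] (faults so far: 3)
  step 3: ref 1 -> HIT, frames=[3,1,5,-] (faults so far: 3)
  step 4: ref 6 -> FAULT, frames=[3,1,5,6] (faults so far: 4)
  step 5: ref 3 -> HIT, frames=[3,1,5,6] (faults so far: 4)
  step 6: ref 6 -> HIT, frames=[3,1,5,6] (faults so far: 4)
  step 7: ref 1 -> HIT, frames=[3,1,5,6] (faults so far: 4)
  step 8: ref 7 -> FAULT, evict 5, frames=[3,1,7,6] (faults so far: 5)
  step 9: ref 3 -> HIT, frames=[3,1,7,6] (faults so far: 5)
  step 10: ref 3 -> HIT, frames=[3,1,7,6] (faults so far: 5)
  step 11: ref 7 -> HIT, frames=[3,1,7,6] (faults so far: 5)
  step 12: ref 1 -> HIT, frames=[3,1,7,6] (faults so far: 5)
  LRU total faults: 5
--- Optimal ---
  step 0: ref 3 -> FAULT, frames=[3,-,-,-] (faults so far: 1)
  step 1: ref 1 -> FAULT, frames=[3,1,-,-] (faults so far: 2)
  step 2: ref 5 -> FAULT, frames=[3,1,5,-] (faults so far: 3)
  step 3: ref 1 -> HIT, frames=[3,1,5,-] (faults so far: 3)
  step 4: ref 6 -> FAULT, frames=[3,1,5,6] (faults so far: 4)
  step 5: ref 3 -> HIT, frames=[3,1,5,6] (faults so far: 4)
  step 6: ref 6 -> HIT, frames=[3,1,5,6] (faults so far: 4)
  step 7: ref 1 -> HIT, frames=[3,1,5,6] (faults so far: 4)
  step 8: ref 7 -> FAULT, evict 5, frames=[3,1,7,6] (faults so far: 5)
  step 9: ref 3 -> HIT, frames=[3,1,7,6] (faults so far: 5)
  step 10: ref 3 -> HIT, frames=[3,1,7,6] (faults so far: 5)
  step 11: ref 7 -> HIT, frames=[3,1,7,6] (faults so far: 5)
  step 12: ref 1 -> HIT, frames=[3,1,7,6] (faults so far: 5)
  Optimal total faults: 5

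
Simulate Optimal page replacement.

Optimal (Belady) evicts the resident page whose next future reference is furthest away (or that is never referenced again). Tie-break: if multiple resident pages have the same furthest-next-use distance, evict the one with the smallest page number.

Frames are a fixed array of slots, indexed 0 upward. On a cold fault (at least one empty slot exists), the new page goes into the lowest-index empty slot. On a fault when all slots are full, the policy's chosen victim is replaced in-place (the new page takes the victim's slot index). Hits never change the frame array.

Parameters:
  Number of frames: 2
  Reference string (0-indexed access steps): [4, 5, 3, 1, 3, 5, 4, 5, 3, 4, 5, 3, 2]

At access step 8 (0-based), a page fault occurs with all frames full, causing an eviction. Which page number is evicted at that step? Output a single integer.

Step 0: ref 4 -> FAULT, frames=[4,-]
Step 1: ref 5 -> FAULT, frames=[4,5]
Step 2: ref 3 -> FAULT, evict 4, frames=[3,5]
Step 3: ref 1 -> FAULT, evict 5, frames=[3,1]
Step 4: ref 3 -> HIT, frames=[3,1]
Step 5: ref 5 -> FAULT, evict 1, frames=[3,5]
Step 6: ref 4 -> FAULT, evict 3, frames=[4,5]
Step 7: ref 5 -> HIT, frames=[4,5]
Step 8: ref 3 -> FAULT, evict 5, frames=[4,3]
At step 8: evicted page 5

Answer: 5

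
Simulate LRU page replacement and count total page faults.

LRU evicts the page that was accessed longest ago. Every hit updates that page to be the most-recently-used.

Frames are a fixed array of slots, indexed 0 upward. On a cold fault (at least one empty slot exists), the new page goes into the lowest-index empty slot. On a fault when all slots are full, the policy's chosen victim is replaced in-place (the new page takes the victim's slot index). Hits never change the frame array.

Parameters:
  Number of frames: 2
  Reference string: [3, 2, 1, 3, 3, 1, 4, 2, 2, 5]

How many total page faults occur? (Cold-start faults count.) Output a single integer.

Answer: 7

Derivation:
Step 0: ref 3 → FAULT, frames=[3,-]
Step 1: ref 2 → FAULT, frames=[3,2]
Step 2: ref 1 → FAULT (evict 3), frames=[1,2]
Step 3: ref 3 → FAULT (evict 2), frames=[1,3]
Step 4: ref 3 → HIT, frames=[1,3]
Step 5: ref 1 → HIT, frames=[1,3]
Step 6: ref 4 → FAULT (evict 3), frames=[1,4]
Step 7: ref 2 → FAULT (evict 1), frames=[2,4]
Step 8: ref 2 → HIT, frames=[2,4]
Step 9: ref 5 → FAULT (evict 4), frames=[2,5]
Total faults: 7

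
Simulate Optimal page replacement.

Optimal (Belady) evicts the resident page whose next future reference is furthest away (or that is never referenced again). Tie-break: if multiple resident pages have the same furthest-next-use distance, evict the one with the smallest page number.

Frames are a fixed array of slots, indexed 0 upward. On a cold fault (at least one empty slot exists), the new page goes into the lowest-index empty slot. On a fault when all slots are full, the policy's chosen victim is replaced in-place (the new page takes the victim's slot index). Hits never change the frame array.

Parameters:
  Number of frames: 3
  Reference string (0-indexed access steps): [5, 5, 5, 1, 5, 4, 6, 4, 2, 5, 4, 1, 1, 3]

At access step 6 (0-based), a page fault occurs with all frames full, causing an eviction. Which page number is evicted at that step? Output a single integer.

Step 0: ref 5 -> FAULT, frames=[5,-,-]
Step 1: ref 5 -> HIT, frames=[5,-,-]
Step 2: ref 5 -> HIT, frames=[5,-,-]
Step 3: ref 1 -> FAULT, frames=[5,1,-]
Step 4: ref 5 -> HIT, frames=[5,1,-]
Step 5: ref 4 -> FAULT, frames=[5,1,4]
Step 6: ref 6 -> FAULT, evict 1, frames=[5,6,4]
At step 6: evicted page 1

Answer: 1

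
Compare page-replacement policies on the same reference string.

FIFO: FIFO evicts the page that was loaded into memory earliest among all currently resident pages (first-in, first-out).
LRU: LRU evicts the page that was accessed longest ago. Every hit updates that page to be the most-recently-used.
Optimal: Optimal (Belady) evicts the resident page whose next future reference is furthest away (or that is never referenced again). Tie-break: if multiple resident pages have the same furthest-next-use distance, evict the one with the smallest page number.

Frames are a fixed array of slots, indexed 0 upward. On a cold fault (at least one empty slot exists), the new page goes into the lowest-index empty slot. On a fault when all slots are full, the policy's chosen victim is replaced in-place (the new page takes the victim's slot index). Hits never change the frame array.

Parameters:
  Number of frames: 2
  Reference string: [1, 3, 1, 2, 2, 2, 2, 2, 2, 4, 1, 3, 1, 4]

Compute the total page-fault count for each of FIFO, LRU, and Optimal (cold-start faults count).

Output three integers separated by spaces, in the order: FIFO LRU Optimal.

--- FIFO ---
  step 0: ref 1 -> FAULT, frames=[1,-] (faults so far: 1)
  step 1: ref 3 -> FAULT, frames=[1,3] (faults so far: 2)
  step 2: ref 1 -> HIT, frames=[1,3] (faults so far: 2)
  step 3: ref 2 -> FAULT, evict 1, frames=[2,3] (faults so far: 3)
  step 4: ref 2 -> HIT, frames=[2,3] (faults so far: 3)
  step 5: ref 2 -> HIT, frames=[2,3] (faults so far: 3)
  step 6: ref 2 -> HIT, frames=[2,3] (faults so far: 3)
  step 7: ref 2 -> HIT, frames=[2,3] (faults so far: 3)
  step 8: ref 2 -> HIT, frames=[2,3] (faults so far: 3)
  step 9: ref 4 -> FAULT, evict 3, frames=[2,4] (faults so far: 4)
  step 10: ref 1 -> FAULT, evict 2, frames=[1,4] (faults so far: 5)
  step 11: ref 3 -> FAULT, evict 4, frames=[1,3] (faults so far: 6)
  step 12: ref 1 -> HIT, frames=[1,3] (faults so far: 6)
  step 13: ref 4 -> FAULT, evict 1, frames=[4,3] (faults so far: 7)
  FIFO total faults: 7
--- LRU ---
  step 0: ref 1 -> FAULT, frames=[1,-] (faults so far: 1)
  step 1: ref 3 -> FAULT, frames=[1,3] (faults so far: 2)
  step 2: ref 1 -> HIT, frames=[1,3] (faults so far: 2)
  step 3: ref 2 -> FAULT, evict 3, frames=[1,2] (faults so far: 3)
  step 4: ref 2 -> HIT, frames=[1,2] (faults so far: 3)
  step 5: ref 2 -> HIT, frames=[1,2] (faults so far: 3)
  step 6: ref 2 -> HIT, frames=[1,2] (faults so far: 3)
  step 7: ref 2 -> HIT, frames=[1,2] (faults so far: 3)
  step 8: ref 2 -> HIT, frames=[1,2] (faults so far: 3)
  step 9: ref 4 -> FAULT, evict 1, frames=[4,2] (faults so far: 4)
  step 10: ref 1 -> FAULT, evict 2, frames=[4,1] (faults so far: 5)
  step 11: ref 3 -> FAULT, evict 4, frames=[3,1] (faults so far: 6)
  step 12: ref 1 -> HIT, frames=[3,1] (faults so far: 6)
  step 13: ref 4 -> FAULT, evict 3, frames=[4,1] (faults so far: 7)
  LRU total faults: 7
--- Optimal ---
  step 0: ref 1 -> FAULT, frames=[1,-] (faults so far: 1)
  step 1: ref 3 -> FAULT, frames=[1,3] (faults so far: 2)
  step 2: ref 1 -> HIT, frames=[1,3] (faults so far: 2)
  step 3: ref 2 -> FAULT, evict 3, frames=[1,2] (faults so far: 3)
  step 4: ref 2 -> HIT, frames=[1,2] (faults so far: 3)
  step 5: ref 2 -> HIT, frames=[1,2] (faults so far: 3)
  step 6: ref 2 -> HIT, frames=[1,2] (faults so far: 3)
  step 7: ref 2 -> HIT, frames=[1,2] (faults so far: 3)
  step 8: ref 2 -> HIT, frames=[1,2] (faults so far: 3)
  step 9: ref 4 -> FAULT, evict 2, frames=[1,4] (faults so far: 4)
  step 10: ref 1 -> HIT, frames=[1,4] (faults so far: 4)
  step 11: ref 3 -> FAULT, evict 4, frames=[1,3] (faults so far: 5)
  step 12: ref 1 -> HIT, frames=[1,3] (faults so far: 5)
  step 13: ref 4 -> FAULT, evict 1, frames=[4,3] (faults so far: 6)
  Optimal total faults: 6

Answer: 7 7 6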